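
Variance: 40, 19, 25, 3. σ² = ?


Mean = 21.7500
Squared deviations: 333.0625, 7.5625, 10.5625, 351.5625
Sum = 702.7500
Variance = 702.7500/4 = 175.6875

Variance = 175.6875


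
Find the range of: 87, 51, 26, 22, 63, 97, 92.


Max = 97, Min = 22
Range = 97 - 22 = 75

Range = 75


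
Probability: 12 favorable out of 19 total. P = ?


P = 12/19 = 0.6316

P = 0.6316


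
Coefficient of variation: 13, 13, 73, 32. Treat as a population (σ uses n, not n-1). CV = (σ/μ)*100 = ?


Mean = 32.7500
SD = 24.4987
CV = (24.4987/32.7500)*100 = 74.8053%

CV = 74.8053%


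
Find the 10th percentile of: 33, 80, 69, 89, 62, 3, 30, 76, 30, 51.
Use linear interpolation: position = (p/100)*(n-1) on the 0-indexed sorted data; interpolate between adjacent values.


Sorted: 3, 30, 30, 33, 51, 62, 69, 76, 80, 89
n = 10
Index = 10/100 * 9 = 0.9000
Lower = data[0] = 3, Upper = data[1] = 30
P10 = 3 + 0.9000*(27) = 27.3000

P10 = 27.3000


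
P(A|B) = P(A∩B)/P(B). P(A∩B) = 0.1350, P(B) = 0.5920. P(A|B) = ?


P(A|B) = 0.1350/0.5920 = 0.2280

P(A|B) = 0.2280


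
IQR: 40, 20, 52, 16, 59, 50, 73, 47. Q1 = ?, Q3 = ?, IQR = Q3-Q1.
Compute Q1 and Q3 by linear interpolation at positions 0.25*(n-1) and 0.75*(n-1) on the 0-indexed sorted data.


Sorted: 16, 20, 40, 47, 50, 52, 59, 73
Q1 (25th %ile) = 35.0000
Q3 (75th %ile) = 53.7500
IQR = 53.7500 - 35.0000 = 18.7500

IQR = 18.7500


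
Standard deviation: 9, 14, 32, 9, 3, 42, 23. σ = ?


Mean = 18.8571
Variance = 170.6939
SD = sqrt(170.6939) = 13.0650

SD = 13.0650


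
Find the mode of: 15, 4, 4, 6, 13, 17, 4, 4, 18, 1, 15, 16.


Frequencies: 1:1, 4:4, 6:1, 13:1, 15:2, 16:1, 17:1, 18:1
Max frequency = 4
Mode = 4

Mode = 4


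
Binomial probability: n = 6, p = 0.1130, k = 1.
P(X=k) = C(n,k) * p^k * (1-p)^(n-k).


C(6,1) = 6
p^1 = 0.113000
(1-p)^5 = 0.549058
P = 6 * 0.113000 * 0.549058 = 0.3723

P(X=1) = 0.3723


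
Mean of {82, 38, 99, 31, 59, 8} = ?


Sum = 82 + 38 + 99 + 31 + 59 + 8 = 317
n = 6
Mean = 317/6 = 52.8333

Mean = 52.8333


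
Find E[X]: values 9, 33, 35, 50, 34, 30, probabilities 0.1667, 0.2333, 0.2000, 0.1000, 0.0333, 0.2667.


E[X] = 9*0.1667 + 33*0.2333 + 35*0.2000 + 50*0.1000 + 34*0.0333 + 30*0.2667
= 1.5003 + 7.6989 + 7.0000 + 5.0000 + 1.1322 + 8.0010
= 30.3324

E[X] = 30.3324


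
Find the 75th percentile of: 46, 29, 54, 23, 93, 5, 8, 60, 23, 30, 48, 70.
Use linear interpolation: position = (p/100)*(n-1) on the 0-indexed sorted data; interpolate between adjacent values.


Sorted: 5, 8, 23, 23, 29, 30, 46, 48, 54, 60, 70, 93
n = 12
Index = 75/100 * 11 = 8.2500
Lower = data[8] = 54, Upper = data[9] = 60
P75 = 54 + 0.2500*(6) = 55.5000

P75 = 55.5000


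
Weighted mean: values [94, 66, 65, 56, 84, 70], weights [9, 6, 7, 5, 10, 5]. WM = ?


Numerator = 94*9 + 66*6 + 65*7 + 56*5 + 84*10 + 70*5 = 3167
Denominator = 9 + 6 + 7 + 5 + 10 + 5 = 42
WM = 3167/42 = 75.4048

WM = 75.4048


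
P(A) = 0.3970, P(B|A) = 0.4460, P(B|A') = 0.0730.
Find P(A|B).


P(B) = P(B|A)*P(A) + P(B|A')*P(A')
= 0.4460*0.3970 + 0.0730*0.6030
= 0.177062 + 0.044019 = 0.221081
P(A|B) = 0.177062/0.221081 = 0.8009

P(A|B) = 0.8009


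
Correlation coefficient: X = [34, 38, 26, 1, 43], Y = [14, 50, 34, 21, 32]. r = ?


Mean X = 28.4000, Mean Y = 30.2000
SD X = 14.786480, SD Y = 12.302845
Cov = 73.720000
r = 73.720000/(14.786480*12.302845) = 0.4052

r = 0.4052


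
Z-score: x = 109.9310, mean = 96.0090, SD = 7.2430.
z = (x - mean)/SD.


z = (109.9310 - 96.0090)/7.2430
= 13.9220/7.2430
= 1.9221

z = 1.9221


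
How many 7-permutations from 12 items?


P(12,7) = 12!/5!
= 479001600/120
= 3991680

P(12,7) = 3991680


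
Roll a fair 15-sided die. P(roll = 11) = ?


Favorable outcomes (roll = 11): 1
Total outcomes = 15
P = 1/15 = 0.0667

P = 0.0667


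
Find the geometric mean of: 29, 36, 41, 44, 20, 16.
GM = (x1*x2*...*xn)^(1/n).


Product = 29 × 36 × 41 × 44 × 20 × 16 = 602680320
GM = 602680320^(1/6) = 29.0635

GM = 29.0635


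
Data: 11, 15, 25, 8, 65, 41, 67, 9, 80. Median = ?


Sorted: 8, 9, 11, 15, 25, 41, 65, 67, 80
n = 9 (odd)
Middle value = 25

Median = 25


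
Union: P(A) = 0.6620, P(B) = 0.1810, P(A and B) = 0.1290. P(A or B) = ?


P(A∪B) = 0.6620 + 0.1810 - 0.1290
= 0.8430 - 0.1290
= 0.7140

P(A∪B) = 0.7140


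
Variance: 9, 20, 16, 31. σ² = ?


Mean = 19.0000
Squared deviations: 100.0000, 1.0000, 9.0000, 144.0000
Sum = 254.0000
Variance = 254.0000/4 = 63.5000

Variance = 63.5000


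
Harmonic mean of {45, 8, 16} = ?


Sum of reciprocals = 1/45 + 1/8 + 1/16 = 0.209722
HM = 3/0.209722 = 14.3046

HM = 14.3046


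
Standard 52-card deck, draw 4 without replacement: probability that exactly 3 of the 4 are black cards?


Hypergeometric: P(X=3) = C(26,3)·C(26,1) / C(52,4)
= 2600 × 26 / 270725
= 67600/270725 = 0.2497

P = 0.2497


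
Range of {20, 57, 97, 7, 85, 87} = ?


Max = 97, Min = 7
Range = 97 - 7 = 90

Range = 90


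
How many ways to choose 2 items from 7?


C(7,2) = 7!/(2! × 5!)
= 5040/(2 × 120)
= 21

C(7,2) = 21


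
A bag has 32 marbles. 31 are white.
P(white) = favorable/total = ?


P = 31/32 = 0.9688

P = 0.9688


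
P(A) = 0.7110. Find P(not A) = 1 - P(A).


P(not A) = 1 - 0.7110 = 0.2890

P(not A) = 0.2890


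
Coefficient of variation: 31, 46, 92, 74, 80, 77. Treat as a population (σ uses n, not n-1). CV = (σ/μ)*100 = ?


Mean = 66.6667
SD = 21.1319
CV = (21.1319/66.6667)*100 = 31.6978%

CV = 31.6978%


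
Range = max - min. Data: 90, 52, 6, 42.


Max = 90, Min = 6
Range = 90 - 6 = 84

Range = 84


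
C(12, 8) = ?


C(12,8) = 12!/(8! × 4!)
= 479001600/(40320 × 24)
= 495

C(12,8) = 495


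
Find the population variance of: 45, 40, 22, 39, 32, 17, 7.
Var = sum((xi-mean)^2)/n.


Mean = 28.8571
Squared deviations: 260.5918, 124.1633, 47.0204, 102.8776, 9.8776, 140.5918, 477.7347
Sum = 1162.8571
Variance = 1162.8571/7 = 166.1224

Variance = 166.1224


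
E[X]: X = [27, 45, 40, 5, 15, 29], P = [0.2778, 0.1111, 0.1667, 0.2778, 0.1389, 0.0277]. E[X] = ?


E[X] = 27*0.2778 + 45*0.1111 + 40*0.1667 + 5*0.2778 + 15*0.1389 + 29*0.0277
= 7.5006 + 4.9995 + 6.6680 + 1.3890 + 2.0835 + 0.8033
= 23.4439

E[X] = 23.4439


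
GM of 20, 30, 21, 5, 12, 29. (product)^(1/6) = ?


Product = 20 × 30 × 21 × 5 × 12 × 29 = 21924000
GM = 21924000^(1/6) = 16.7296

GM = 16.7296


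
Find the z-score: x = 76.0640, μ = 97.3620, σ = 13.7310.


z = (76.0640 - 97.3620)/13.7310
= -21.2980/13.7310
= -1.5511

z = -1.5511


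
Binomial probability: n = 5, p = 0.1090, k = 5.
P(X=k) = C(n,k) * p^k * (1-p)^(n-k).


C(5,5) = 1
p^5 = 1.538624e-05
(1-p)^0 = 1.000000
P = 1 * 1.538624e-05 * 1.000000 = 1.5386e-05

P(X=5) = 1.5386e-05


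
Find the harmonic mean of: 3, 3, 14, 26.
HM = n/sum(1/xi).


Sum of reciprocals = 1/3 + 1/3 + 1/14 + 1/26 = 0.776557
HM = 4/0.776557 = 5.1509

HM = 5.1509


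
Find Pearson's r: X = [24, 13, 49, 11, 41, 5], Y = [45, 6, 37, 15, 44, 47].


Mean X = 23.8333, Mean Y = 32.3333
SD X = 16.149475, SD Y = 15.954797
Cov = 91.888889
r = 91.888889/(16.149475*15.954797) = 0.3566

r = 0.3566


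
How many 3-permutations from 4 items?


P(4,3) = 4!/1!
= 24/1
= 24

P(4,3) = 24


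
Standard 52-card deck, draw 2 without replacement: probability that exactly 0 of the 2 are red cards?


Hypergeometric: P(X=0) = C(26,0)·C(26,2) / C(52,2)
= 1 × 325 / 1326
= 325/1326 = 0.2451

P = 0.2451


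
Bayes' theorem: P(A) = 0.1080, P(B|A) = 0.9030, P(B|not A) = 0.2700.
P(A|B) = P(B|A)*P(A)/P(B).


P(B) = P(B|A)*P(A) + P(B|A')*P(A')
= 0.9030*0.1080 + 0.2700*0.8920
= 0.097524 + 0.240840 = 0.338364
P(A|B) = 0.097524/0.338364 = 0.2882

P(A|B) = 0.2882


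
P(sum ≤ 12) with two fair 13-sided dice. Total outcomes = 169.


Total outcomes = 13×13 = 169
Favorable (sum ≤ 12): 66
P = 66/169 = 0.3905

P = 0.3905


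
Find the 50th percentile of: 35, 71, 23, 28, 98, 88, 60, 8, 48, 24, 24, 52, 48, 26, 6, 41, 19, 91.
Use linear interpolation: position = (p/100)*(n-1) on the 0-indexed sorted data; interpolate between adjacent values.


Sorted: 6, 8, 19, 23, 24, 24, 26, 28, 35, 41, 48, 48, 52, 60, 71, 88, 91, 98
n = 18
Index = 50/100 * 17 = 8.5000
Lower = data[8] = 35, Upper = data[9] = 41
P50 = 35 + 0.5000*(6) = 38.0000

P50 = 38.0000


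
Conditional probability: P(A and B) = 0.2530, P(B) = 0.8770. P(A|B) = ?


P(A|B) = 0.2530/0.8770 = 0.2885

P(A|B) = 0.2885


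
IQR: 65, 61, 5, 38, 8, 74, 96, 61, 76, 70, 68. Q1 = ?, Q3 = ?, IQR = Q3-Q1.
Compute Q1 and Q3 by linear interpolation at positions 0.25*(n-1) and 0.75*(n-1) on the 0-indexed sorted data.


Sorted: 5, 8, 38, 61, 61, 65, 68, 70, 74, 76, 96
Q1 (25th %ile) = 49.5000
Q3 (75th %ile) = 72.0000
IQR = 72.0000 - 49.5000 = 22.5000

IQR = 22.5000


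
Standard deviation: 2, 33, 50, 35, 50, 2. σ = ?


Mean = 28.6667
Variance = 398.5556
SD = sqrt(398.5556) = 19.9639

SD = 19.9639


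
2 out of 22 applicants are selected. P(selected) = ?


P = 2/22 = 0.0909

P = 0.0909


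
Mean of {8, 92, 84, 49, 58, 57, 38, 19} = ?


Sum = 8 + 92 + 84 + 49 + 58 + 57 + 38 + 19 = 405
n = 8
Mean = 405/8 = 50.6250

Mean = 50.6250


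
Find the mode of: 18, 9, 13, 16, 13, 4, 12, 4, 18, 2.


Frequencies: 2:1, 4:2, 9:1, 12:1, 13:2, 16:1, 18:2
Max frequency = 2
Mode = 4, 13, 18

Mode = 4, 13, 18


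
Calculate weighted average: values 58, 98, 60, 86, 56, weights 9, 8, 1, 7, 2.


Numerator = 58*9 + 98*8 + 60*1 + 86*7 + 56*2 = 2080
Denominator = 9 + 8 + 1 + 7 + 2 = 27
WM = 2080/27 = 77.0370

WM = 77.0370


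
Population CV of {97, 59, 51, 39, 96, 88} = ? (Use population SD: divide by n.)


Mean = 71.6667
SD = 22.9323
CV = (22.9323/71.6667)*100 = 31.9985%

CV = 31.9985%


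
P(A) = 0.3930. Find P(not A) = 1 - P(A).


P(not A) = 1 - 0.3930 = 0.6070

P(not A) = 0.6070


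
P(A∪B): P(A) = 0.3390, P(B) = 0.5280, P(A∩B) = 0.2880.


P(A∪B) = 0.3390 + 0.5280 - 0.2880
= 0.8670 - 0.2880
= 0.5790

P(A∪B) = 0.5790


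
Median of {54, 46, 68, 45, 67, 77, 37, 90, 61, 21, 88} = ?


Sorted: 21, 37, 45, 46, 54, 61, 67, 68, 77, 88, 90
n = 11 (odd)
Middle value = 61

Median = 61


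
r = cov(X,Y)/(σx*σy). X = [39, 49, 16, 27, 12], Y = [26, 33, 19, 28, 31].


Mean X = 28.6000, Mean Y = 27.4000
SD X = 13.865064, SD Y = 4.841487
Cov = 28.960000
r = 28.960000/(13.865064*4.841487) = 0.4314

r = 0.4314


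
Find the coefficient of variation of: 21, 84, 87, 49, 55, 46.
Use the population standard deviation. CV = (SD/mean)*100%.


Mean = 57.0000
SD = 22.7816
CV = (22.7816/57.0000)*100 = 39.9677%

CV = 39.9677%


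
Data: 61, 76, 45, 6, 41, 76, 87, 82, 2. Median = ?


Sorted: 2, 6, 41, 45, 61, 76, 76, 82, 87
n = 9 (odd)
Middle value = 61

Median = 61


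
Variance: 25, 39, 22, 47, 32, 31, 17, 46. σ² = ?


Mean = 32.3750
Squared deviations: 54.3906, 43.8906, 107.6406, 213.8906, 0.1406, 1.8906, 236.3906, 185.6406
Sum = 843.8750
Variance = 843.8750/8 = 105.4844

Variance = 105.4844


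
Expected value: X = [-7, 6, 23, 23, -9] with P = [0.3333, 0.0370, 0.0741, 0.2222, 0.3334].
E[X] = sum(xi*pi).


E[X] = -7*0.3333 + 6*0.0370 + 23*0.0741 + 23*0.2222 - 9*0.3334
= -2.3331 + 0.2220 + 1.7043 + 5.1106 - 3.0006
= 1.7032

E[X] = 1.7032


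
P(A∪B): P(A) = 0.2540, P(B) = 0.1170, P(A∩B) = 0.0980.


P(A∪B) = 0.2540 + 0.1170 - 0.0980
= 0.3710 - 0.0980
= 0.2730

P(A∪B) = 0.2730


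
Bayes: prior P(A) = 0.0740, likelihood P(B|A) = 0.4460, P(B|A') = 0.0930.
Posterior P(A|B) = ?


P(B) = P(B|A)*P(A) + P(B|A')*P(A')
= 0.4460*0.0740 + 0.0930*0.9260
= 0.033004 + 0.086118 = 0.119122
P(A|B) = 0.033004/0.119122 = 0.2771

P(A|B) = 0.2771


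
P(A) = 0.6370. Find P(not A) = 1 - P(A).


P(not A) = 1 - 0.6370 = 0.3630

P(not A) = 0.3630


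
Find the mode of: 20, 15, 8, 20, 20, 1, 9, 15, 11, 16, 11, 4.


Frequencies: 1:1, 4:1, 8:1, 9:1, 11:2, 15:2, 16:1, 20:3
Max frequency = 3
Mode = 20

Mode = 20


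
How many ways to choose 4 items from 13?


C(13,4) = 13!/(4! × 9!)
= 6227020800/(24 × 362880)
= 715

C(13,4) = 715


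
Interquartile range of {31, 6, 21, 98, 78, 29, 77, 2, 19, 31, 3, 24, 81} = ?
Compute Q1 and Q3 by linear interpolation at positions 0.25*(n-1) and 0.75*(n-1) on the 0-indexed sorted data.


Sorted: 2, 3, 6, 19, 21, 24, 29, 31, 31, 77, 78, 81, 98
Q1 (25th %ile) = 19.0000
Q3 (75th %ile) = 77.0000
IQR = 77.0000 - 19.0000 = 58.0000

IQR = 58.0000


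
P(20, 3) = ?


P(20,3) = 20!/17!
= 2432902008176640000/355687428096000
= 6840

P(20,3) = 6840


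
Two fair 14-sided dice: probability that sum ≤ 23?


Total outcomes = 14×14 = 196
Favorable (sum ≤ 23): 181
P = 181/196 = 0.9235

P = 0.9235


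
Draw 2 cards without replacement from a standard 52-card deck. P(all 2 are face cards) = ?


P(all face cards) = (12/52) × (11/51)
= 0.0498

P = 0.0498


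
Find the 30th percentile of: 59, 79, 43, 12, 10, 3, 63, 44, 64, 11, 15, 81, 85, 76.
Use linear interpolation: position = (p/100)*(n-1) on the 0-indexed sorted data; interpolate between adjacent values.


Sorted: 3, 10, 11, 12, 15, 43, 44, 59, 63, 64, 76, 79, 81, 85
n = 14
Index = 30/100 * 13 = 3.9000
Lower = data[3] = 12, Upper = data[4] = 15
P30 = 12 + 0.9000*(3) = 14.7000

P30 = 14.7000


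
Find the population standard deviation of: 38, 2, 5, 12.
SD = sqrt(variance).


Mean = 14.2500
Variance = 201.1875
SD = sqrt(201.1875) = 14.1841

SD = 14.1841


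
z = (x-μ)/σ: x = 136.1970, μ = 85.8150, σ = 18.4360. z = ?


z = (136.1970 - 85.8150)/18.4360
= 50.3820/18.4360
= 2.7328

z = 2.7328


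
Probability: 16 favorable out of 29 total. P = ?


P = 16/29 = 0.5517

P = 0.5517


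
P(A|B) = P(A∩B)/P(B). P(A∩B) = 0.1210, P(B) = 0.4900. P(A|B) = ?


P(A|B) = 0.1210/0.4900 = 0.2469

P(A|B) = 0.2469


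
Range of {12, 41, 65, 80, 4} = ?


Max = 80, Min = 4
Range = 80 - 4 = 76

Range = 76


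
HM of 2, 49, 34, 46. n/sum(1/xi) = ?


Sum of reciprocals = 1/2 + 1/49 + 1/34 + 1/46 = 0.571559
HM = 4/0.571559 = 6.9984

HM = 6.9984


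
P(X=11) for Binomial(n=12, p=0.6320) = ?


C(12,11) = 12
p^11 = 0.006425
(1-p)^1 = 0.368000
P = 12 * 0.006425 * 0.368000 = 0.0284

P(X=11) = 0.0284


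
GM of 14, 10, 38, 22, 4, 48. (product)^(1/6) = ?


Product = 14 × 10 × 38 × 22 × 4 × 48 = 22471680
GM = 22471680^(1/6) = 16.7986

GM = 16.7986


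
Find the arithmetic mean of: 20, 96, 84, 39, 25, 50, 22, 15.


Sum = 20 + 96 + 84 + 39 + 25 + 50 + 22 + 15 = 351
n = 8
Mean = 351/8 = 43.8750

Mean = 43.8750


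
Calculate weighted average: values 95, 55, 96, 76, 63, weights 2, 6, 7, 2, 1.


Numerator = 95*2 + 55*6 + 96*7 + 76*2 + 63*1 = 1407
Denominator = 2 + 6 + 7 + 2 + 1 = 18
WM = 1407/18 = 78.1667

WM = 78.1667


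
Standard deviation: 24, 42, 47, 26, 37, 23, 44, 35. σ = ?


Mean = 34.7500
Variance = 77.9375
SD = sqrt(77.9375) = 8.8282

SD = 8.8282


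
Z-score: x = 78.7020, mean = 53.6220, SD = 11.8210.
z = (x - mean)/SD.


z = (78.7020 - 53.6220)/11.8210
= 25.0800/11.8210
= 2.1216

z = 2.1216


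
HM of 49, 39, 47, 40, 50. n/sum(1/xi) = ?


Sum of reciprocals = 1/49 + 1/39 + 1/47 + 1/40 + 1/50 = 0.112326
HM = 5/0.112326 = 44.5134

HM = 44.5134


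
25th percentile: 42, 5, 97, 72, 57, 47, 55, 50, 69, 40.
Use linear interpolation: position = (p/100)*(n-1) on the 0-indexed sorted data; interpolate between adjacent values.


Sorted: 5, 40, 42, 47, 50, 55, 57, 69, 72, 97
n = 10
Index = 25/100 * 9 = 2.2500
Lower = data[2] = 42, Upper = data[3] = 47
P25 = 42 + 0.2500*(5) = 43.2500

P25 = 43.2500


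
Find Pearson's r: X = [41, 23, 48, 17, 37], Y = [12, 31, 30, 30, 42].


Mean X = 33.2000, Mean Y = 29.0000
SD X = 11.496086, SD Y = 9.633276
Cov = -21.000000
r = -21.000000/(11.496086*9.633276) = -0.1896

r = -0.1896


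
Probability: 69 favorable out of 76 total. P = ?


P = 69/76 = 0.9079

P = 0.9079


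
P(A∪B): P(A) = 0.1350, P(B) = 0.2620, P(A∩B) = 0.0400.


P(A∪B) = 0.1350 + 0.2620 - 0.0400
= 0.3970 - 0.0400
= 0.3570

P(A∪B) = 0.3570


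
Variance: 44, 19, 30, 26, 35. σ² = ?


Mean = 30.8000
Squared deviations: 174.2400, 139.2400, 0.6400, 23.0400, 17.6400
Sum = 354.8000
Variance = 354.8000/5 = 70.9600

Variance = 70.9600


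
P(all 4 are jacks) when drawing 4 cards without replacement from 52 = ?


P(all jacks) = (4/52) × (3/51) × (2/50) × (1/49)
= 3.6938e-06

P = 3.6938e-06


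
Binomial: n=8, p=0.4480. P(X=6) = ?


C(8,6) = 28
p^6 = 0.008085
(1-p)^2 = 0.304704
P = 28 * 0.008085 * 0.304704 = 0.0690

P(X=6) = 0.0690


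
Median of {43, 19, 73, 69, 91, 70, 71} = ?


Sorted: 19, 43, 69, 70, 71, 73, 91
n = 7 (odd)
Middle value = 70

Median = 70


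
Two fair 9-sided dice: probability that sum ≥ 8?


Total outcomes = 9×9 = 81
Favorable (sum ≥ 8): 60
P = 60/81 = 0.7407

P = 0.7407


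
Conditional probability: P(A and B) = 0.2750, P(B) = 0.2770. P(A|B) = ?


P(A|B) = 0.2750/0.2770 = 0.9928

P(A|B) = 0.9928


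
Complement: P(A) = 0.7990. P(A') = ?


P(not A) = 1 - 0.7990 = 0.2010

P(not A) = 0.2010


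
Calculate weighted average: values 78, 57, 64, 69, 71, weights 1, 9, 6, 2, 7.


Numerator = 78*1 + 57*9 + 64*6 + 69*2 + 71*7 = 1610
Denominator = 1 + 9 + 6 + 2 + 7 = 25
WM = 1610/25 = 64.4000

WM = 64.4000


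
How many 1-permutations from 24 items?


P(24,1) = 24!/23!
= 620448401733239439360000/25852016738884976640000
= 24

P(24,1) = 24


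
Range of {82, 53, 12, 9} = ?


Max = 82, Min = 9
Range = 82 - 9 = 73

Range = 73


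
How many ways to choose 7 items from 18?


C(18,7) = 18!/(7! × 11!)
= 6402373705728000/(5040 × 39916800)
= 31824

C(18,7) = 31824


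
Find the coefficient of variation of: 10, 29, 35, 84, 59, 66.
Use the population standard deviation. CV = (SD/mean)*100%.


Mean = 47.1667
SD = 24.8691
CV = (24.8691/47.1667)*100 = 52.7260%

CV = 52.7260%


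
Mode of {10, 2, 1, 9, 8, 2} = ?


Frequencies: 1:1, 2:2, 8:1, 9:1, 10:1
Max frequency = 2
Mode = 2

Mode = 2


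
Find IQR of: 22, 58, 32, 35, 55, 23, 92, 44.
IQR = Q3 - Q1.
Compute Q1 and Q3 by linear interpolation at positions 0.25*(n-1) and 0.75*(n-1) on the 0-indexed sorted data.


Sorted: 22, 23, 32, 35, 44, 55, 58, 92
Q1 (25th %ile) = 29.7500
Q3 (75th %ile) = 55.7500
IQR = 55.7500 - 29.7500 = 26.0000

IQR = 26.0000


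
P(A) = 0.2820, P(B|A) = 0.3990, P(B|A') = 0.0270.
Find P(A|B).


P(B) = P(B|A)*P(A) + P(B|A')*P(A')
= 0.3990*0.2820 + 0.0270*0.7180
= 0.112518 + 0.019386 = 0.131904
P(A|B) = 0.112518/0.131904 = 0.8530

P(A|B) = 0.8530


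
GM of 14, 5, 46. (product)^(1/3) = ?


Product = 14 × 5 × 46 = 3220
GM = 3220^(1/3) = 14.7668

GM = 14.7668


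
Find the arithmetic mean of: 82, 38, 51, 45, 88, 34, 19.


Sum = 82 + 38 + 51 + 45 + 88 + 34 + 19 = 357
n = 7
Mean = 357/7 = 51.0000

Mean = 51.0000


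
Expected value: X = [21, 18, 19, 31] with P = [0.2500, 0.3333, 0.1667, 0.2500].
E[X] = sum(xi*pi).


E[X] = 21*0.2500 + 18*0.3333 + 19*0.1667 + 31*0.2500
= 5.2500 + 5.9994 + 3.1673 + 7.7500
= 22.1667

E[X] = 22.1667


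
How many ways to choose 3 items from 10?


C(10,3) = 10!/(3! × 7!)
= 3628800/(6 × 5040)
= 120

C(10,3) = 120


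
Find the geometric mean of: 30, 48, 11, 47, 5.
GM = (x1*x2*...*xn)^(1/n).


Product = 30 × 48 × 11 × 47 × 5 = 3722400
GM = 3722400^(1/5) = 20.6141

GM = 20.6141


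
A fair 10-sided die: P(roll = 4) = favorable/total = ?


Favorable outcomes (roll = 4): 1
Total outcomes = 10
P = 1/10 = 0.1000

P = 0.1000


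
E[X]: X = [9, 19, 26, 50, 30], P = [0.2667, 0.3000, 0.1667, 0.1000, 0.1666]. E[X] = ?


E[X] = 9*0.2667 + 19*0.3000 + 26*0.1667 + 50*0.1000 + 30*0.1666
= 2.4003 + 5.7000 + 4.3342 + 5.0000 + 4.9980
= 22.4325

E[X] = 22.4325


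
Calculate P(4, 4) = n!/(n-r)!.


P(4,4) = 4!/0!
= 24/1
= 24

P(4,4) = 24


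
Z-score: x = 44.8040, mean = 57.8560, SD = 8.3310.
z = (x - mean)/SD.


z = (44.8040 - 57.8560)/8.3310
= -13.0520/8.3310
= -1.5667

z = -1.5667


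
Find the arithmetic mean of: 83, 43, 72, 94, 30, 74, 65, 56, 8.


Sum = 83 + 43 + 72 + 94 + 30 + 74 + 65 + 56 + 8 = 525
n = 9
Mean = 525/9 = 58.3333

Mean = 58.3333


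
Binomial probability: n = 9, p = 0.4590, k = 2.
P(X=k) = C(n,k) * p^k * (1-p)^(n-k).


C(9,2) = 36
p^2 = 0.210681
(1-p)^7 = 0.013564
P = 36 * 0.210681 * 0.013564 = 0.1029

P(X=2) = 0.1029


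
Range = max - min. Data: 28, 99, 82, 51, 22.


Max = 99, Min = 22
Range = 99 - 22 = 77

Range = 77


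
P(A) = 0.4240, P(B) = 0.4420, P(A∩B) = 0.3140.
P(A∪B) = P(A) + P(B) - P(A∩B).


P(A∪B) = 0.4240 + 0.4420 - 0.3140
= 0.8660 - 0.3140
= 0.5520

P(A∪B) = 0.5520


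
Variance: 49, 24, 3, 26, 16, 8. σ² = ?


Mean = 21.0000
Squared deviations: 784.0000, 9.0000, 324.0000, 25.0000, 25.0000, 169.0000
Sum = 1336.0000
Variance = 1336.0000/6 = 222.6667

Variance = 222.6667


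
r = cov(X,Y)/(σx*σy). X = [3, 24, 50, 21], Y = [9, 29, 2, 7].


Mean X = 24.5000, Mean Y = 11.7500
SD X = 16.770510, SD Y = 10.280443
Cov = -45.375000
r = -45.375000/(16.770510*10.280443) = -0.2632

r = -0.2632


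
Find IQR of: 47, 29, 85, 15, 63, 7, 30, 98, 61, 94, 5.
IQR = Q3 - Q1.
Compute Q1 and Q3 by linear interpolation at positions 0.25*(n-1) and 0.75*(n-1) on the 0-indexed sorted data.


Sorted: 5, 7, 15, 29, 30, 47, 61, 63, 85, 94, 98
Q1 (25th %ile) = 22.0000
Q3 (75th %ile) = 74.0000
IQR = 74.0000 - 22.0000 = 52.0000

IQR = 52.0000


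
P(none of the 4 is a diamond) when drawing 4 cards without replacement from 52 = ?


P(no diamonds) = (39/52) × (38/51) × (37/50) × (36/49)
= 0.3038

P = 0.3038


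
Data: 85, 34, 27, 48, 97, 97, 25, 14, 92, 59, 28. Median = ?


Sorted: 14, 25, 27, 28, 34, 48, 59, 85, 92, 97, 97
n = 11 (odd)
Middle value = 48

Median = 48


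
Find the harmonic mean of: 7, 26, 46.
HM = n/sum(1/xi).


Sum of reciprocals = 1/7 + 1/26 + 1/46 = 0.203058
HM = 3/0.203058 = 14.7741

HM = 14.7741


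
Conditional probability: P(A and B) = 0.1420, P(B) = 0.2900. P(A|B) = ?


P(A|B) = 0.1420/0.2900 = 0.4897

P(A|B) = 0.4897


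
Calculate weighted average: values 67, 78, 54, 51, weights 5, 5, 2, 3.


Numerator = 67*5 + 78*5 + 54*2 + 51*3 = 986
Denominator = 5 + 5 + 2 + 3 = 15
WM = 986/15 = 65.7333

WM = 65.7333


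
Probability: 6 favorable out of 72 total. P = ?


P = 6/72 = 0.0833

P = 0.0833


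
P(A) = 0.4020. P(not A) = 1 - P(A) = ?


P(not A) = 1 - 0.4020 = 0.5980

P(not A) = 0.5980


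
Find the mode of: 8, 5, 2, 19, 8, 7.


Frequencies: 2:1, 5:1, 7:1, 8:2, 19:1
Max frequency = 2
Mode = 8

Mode = 8


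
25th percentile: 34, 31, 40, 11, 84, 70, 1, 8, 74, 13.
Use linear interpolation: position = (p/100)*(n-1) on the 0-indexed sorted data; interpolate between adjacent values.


Sorted: 1, 8, 11, 13, 31, 34, 40, 70, 74, 84
n = 10
Index = 25/100 * 9 = 2.2500
Lower = data[2] = 11, Upper = data[3] = 13
P25 = 11 + 0.2500*(2) = 11.5000

P25 = 11.5000


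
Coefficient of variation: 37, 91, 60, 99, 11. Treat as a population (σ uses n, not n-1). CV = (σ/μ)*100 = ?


Mean = 59.6000
SD = 32.8974
CV = (32.8974/59.6000)*100 = 55.1970%

CV = 55.1970%


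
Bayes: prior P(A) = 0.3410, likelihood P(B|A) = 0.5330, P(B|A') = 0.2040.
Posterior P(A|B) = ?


P(B) = P(B|A)*P(A) + P(B|A')*P(A')
= 0.5330*0.3410 + 0.2040*0.6590
= 0.181753 + 0.134436 = 0.316189
P(A|B) = 0.181753/0.316189 = 0.5748

P(A|B) = 0.5748


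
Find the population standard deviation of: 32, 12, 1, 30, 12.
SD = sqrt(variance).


Mean = 17.4000
Variance = 139.8400
SD = sqrt(139.8400) = 11.8254

SD = 11.8254


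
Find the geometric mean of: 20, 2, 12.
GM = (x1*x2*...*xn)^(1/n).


Product = 20 × 2 × 12 = 480
GM = 480^(1/3) = 7.8297

GM = 7.8297


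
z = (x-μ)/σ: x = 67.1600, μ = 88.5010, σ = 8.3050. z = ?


z = (67.1600 - 88.5010)/8.3050
= -21.3410/8.3050
= -2.5697

z = -2.5697


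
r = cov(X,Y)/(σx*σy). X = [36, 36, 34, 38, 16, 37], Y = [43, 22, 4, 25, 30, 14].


Mean X = 32.8333, Mean Y = 23.0000
SD X = 7.624886, SD Y = 12.220202
Cov = -17.833333
r = -17.833333/(7.624886*12.220202) = -0.1914

r = -0.1914


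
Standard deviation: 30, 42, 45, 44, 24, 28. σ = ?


Mean = 35.5000
Variance = 70.5833
SD = sqrt(70.5833) = 8.4014

SD = 8.4014


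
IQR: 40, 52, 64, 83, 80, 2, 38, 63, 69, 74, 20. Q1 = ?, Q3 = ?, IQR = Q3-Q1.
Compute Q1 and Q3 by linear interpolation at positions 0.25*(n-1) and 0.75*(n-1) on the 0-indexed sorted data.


Sorted: 2, 20, 38, 40, 52, 63, 64, 69, 74, 80, 83
Q1 (25th %ile) = 39.0000
Q3 (75th %ile) = 71.5000
IQR = 71.5000 - 39.0000 = 32.5000

IQR = 32.5000


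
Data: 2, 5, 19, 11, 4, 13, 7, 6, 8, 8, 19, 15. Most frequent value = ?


Frequencies: 2:1, 4:1, 5:1, 6:1, 7:1, 8:2, 11:1, 13:1, 15:1, 19:2
Max frequency = 2
Mode = 8, 19

Mode = 8, 19


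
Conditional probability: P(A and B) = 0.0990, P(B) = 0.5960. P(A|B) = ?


P(A|B) = 0.0990/0.5960 = 0.1661

P(A|B) = 0.1661


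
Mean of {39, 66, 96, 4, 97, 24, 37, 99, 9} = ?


Sum = 39 + 66 + 96 + 4 + 97 + 24 + 37 + 99 + 9 = 471
n = 9
Mean = 471/9 = 52.3333

Mean = 52.3333


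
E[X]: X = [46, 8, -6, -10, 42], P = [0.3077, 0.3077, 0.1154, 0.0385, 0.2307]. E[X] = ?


E[X] = 46*0.3077 + 8*0.3077 - 6*0.1154 - 10*0.0385 + 42*0.2307
= 14.1542 + 2.4616 - 0.6924 - 0.3850 + 9.6894
= 25.2278

E[X] = 25.2278


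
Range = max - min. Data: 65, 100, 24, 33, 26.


Max = 100, Min = 24
Range = 100 - 24 = 76

Range = 76


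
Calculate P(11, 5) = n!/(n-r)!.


P(11,5) = 11!/6!
= 39916800/720
= 55440

P(11,5) = 55440


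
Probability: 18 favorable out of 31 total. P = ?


P = 18/31 = 0.5806

P = 0.5806


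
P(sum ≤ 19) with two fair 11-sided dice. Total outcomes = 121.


Total outcomes = 11×11 = 121
Favorable (sum ≤ 19): 115
P = 115/121 = 0.9504

P = 0.9504


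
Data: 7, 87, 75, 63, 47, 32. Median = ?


Sorted: 7, 32, 47, 63, 75, 87
n = 6 (even)
Middle values: 47 and 63
Median = (47+63)/2 = 55.0000

Median = 55.0000


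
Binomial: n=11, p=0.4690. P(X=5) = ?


C(11,5) = 462
p^5 = 0.022692
(1-p)^6 = 0.022416
P = 462 * 0.022692 * 0.022416 = 0.2350

P(X=5) = 0.2350


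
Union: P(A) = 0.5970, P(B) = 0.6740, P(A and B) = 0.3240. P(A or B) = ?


P(A∪B) = 0.5970 + 0.6740 - 0.3240
= 1.2710 - 0.3240
= 0.9470

P(A∪B) = 0.9470


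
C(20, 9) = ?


C(20,9) = 20!/(9! × 11!)
= 2432902008176640000/(362880 × 39916800)
= 167960

C(20,9) = 167960


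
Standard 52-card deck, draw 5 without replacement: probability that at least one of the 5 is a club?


P(at least one) = 1 - P(none)
P(none) = (39/52) × (38/51) × (37/50) × (36/49) × (35/48) = 0.221534
P(at least one) = 1 - 0.221534 = 0.7785

P = 0.7785


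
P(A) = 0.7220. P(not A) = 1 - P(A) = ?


P(not A) = 1 - 0.7220 = 0.2780

P(not A) = 0.2780


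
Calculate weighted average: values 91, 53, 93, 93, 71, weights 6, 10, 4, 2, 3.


Numerator = 91*6 + 53*10 + 93*4 + 93*2 + 71*3 = 1847
Denominator = 6 + 10 + 4 + 2 + 3 = 25
WM = 1847/25 = 73.8800

WM = 73.8800


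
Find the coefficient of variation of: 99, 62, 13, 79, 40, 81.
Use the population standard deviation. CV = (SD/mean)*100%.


Mean = 62.3333
SD = 28.5871
CV = (28.5871/62.3333)*100 = 45.8617%

CV = 45.8617%


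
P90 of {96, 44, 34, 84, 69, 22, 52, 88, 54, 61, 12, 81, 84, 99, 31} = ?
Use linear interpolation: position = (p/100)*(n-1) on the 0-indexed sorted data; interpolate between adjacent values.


Sorted: 12, 22, 31, 34, 44, 52, 54, 61, 69, 81, 84, 84, 88, 96, 99
n = 15
Index = 90/100 * 14 = 12.6000
Lower = data[12] = 88, Upper = data[13] = 96
P90 = 88 + 0.6000*(8) = 92.8000

P90 = 92.8000


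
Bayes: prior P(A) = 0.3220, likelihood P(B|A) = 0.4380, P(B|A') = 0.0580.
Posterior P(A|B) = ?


P(B) = P(B|A)*P(A) + P(B|A')*P(A')
= 0.4380*0.3220 + 0.0580*0.6780
= 0.141036 + 0.039324 = 0.180360
P(A|B) = 0.141036/0.180360 = 0.7820

P(A|B) = 0.7820


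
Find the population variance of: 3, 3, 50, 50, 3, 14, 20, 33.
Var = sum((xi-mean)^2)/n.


Mean = 22.0000
Squared deviations: 361.0000, 361.0000, 784.0000, 784.0000, 361.0000, 64.0000, 4.0000, 121.0000
Sum = 2840.0000
Variance = 2840.0000/8 = 355.0000

Variance = 355.0000


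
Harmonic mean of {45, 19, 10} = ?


Sum of reciprocals = 1/45 + 1/19 + 1/10 = 0.174854
HM = 3/0.174854 = 17.1572

HM = 17.1572


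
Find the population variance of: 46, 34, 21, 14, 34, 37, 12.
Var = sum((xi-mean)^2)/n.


Mean = 28.2857
Squared deviations: 313.7959, 32.6531, 53.0816, 204.0816, 32.6531, 75.9388, 265.2245
Sum = 977.4286
Variance = 977.4286/7 = 139.6327

Variance = 139.6327


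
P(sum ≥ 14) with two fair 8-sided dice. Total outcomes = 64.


Total outcomes = 8×8 = 64
Favorable (sum ≥ 14): 6
P = 6/64 = 0.0938

P = 0.0938


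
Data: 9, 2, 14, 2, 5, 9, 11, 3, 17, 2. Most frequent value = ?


Frequencies: 2:3, 3:1, 5:1, 9:2, 11:1, 14:1, 17:1
Max frequency = 3
Mode = 2

Mode = 2


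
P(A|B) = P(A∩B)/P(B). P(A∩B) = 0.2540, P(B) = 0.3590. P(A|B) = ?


P(A|B) = 0.2540/0.3590 = 0.7075

P(A|B) = 0.7075


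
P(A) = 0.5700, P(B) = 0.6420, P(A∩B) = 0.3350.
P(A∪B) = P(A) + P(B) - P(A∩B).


P(A∪B) = 0.5700 + 0.6420 - 0.3350
= 1.2120 - 0.3350
= 0.8770

P(A∪B) = 0.8770


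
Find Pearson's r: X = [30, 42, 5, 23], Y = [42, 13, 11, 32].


Mean X = 25.0000, Mean Y = 24.5000
SD X = 13.397761, SD Y = 13.009612
Cov = 36.750000
r = 36.750000/(13.397761*13.009612) = 0.2108

r = 0.2108


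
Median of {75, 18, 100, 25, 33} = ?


Sorted: 18, 25, 33, 75, 100
n = 5 (odd)
Middle value = 33

Median = 33


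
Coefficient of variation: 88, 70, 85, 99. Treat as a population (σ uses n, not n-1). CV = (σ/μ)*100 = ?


Mean = 85.5000
SD = 10.3562
CV = (10.3562/85.5000)*100 = 12.1125%

CV = 12.1125%


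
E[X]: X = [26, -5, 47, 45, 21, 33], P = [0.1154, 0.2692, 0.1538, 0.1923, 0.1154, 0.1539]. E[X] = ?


E[X] = 26*0.1154 - 5*0.2692 + 47*0.1538 + 45*0.1923 + 21*0.1154 + 33*0.1539
= 3.0004 - 1.3460 + 7.2286 + 8.6535 + 2.4234 + 5.0787
= 25.0386

E[X] = 25.0386


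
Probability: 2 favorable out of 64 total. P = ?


P = 2/64 = 0.0312

P = 0.0312


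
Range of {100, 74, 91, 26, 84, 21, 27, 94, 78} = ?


Max = 100, Min = 21
Range = 100 - 21 = 79

Range = 79


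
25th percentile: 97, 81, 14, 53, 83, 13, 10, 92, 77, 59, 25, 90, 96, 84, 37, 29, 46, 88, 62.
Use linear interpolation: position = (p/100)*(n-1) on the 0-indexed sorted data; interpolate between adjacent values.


Sorted: 10, 13, 14, 25, 29, 37, 46, 53, 59, 62, 77, 81, 83, 84, 88, 90, 92, 96, 97
n = 19
Index = 25/100 * 18 = 4.5000
Lower = data[4] = 29, Upper = data[5] = 37
P25 = 29 + 0.5000*(8) = 33.0000

P25 = 33.0000


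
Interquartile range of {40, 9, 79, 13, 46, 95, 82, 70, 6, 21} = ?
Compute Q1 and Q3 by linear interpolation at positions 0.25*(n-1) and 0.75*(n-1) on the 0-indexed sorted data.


Sorted: 6, 9, 13, 21, 40, 46, 70, 79, 82, 95
Q1 (25th %ile) = 15.0000
Q3 (75th %ile) = 76.7500
IQR = 76.7500 - 15.0000 = 61.7500

IQR = 61.7500


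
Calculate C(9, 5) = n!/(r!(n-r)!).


C(9,5) = 9!/(5! × 4!)
= 362880/(120 × 24)
= 126

C(9,5) = 126


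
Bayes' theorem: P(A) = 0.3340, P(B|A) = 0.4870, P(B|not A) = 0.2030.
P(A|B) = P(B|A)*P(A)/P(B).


P(B) = P(B|A)*P(A) + P(B|A')*P(A')
= 0.4870*0.3340 + 0.2030*0.6660
= 0.162658 + 0.135198 = 0.297856
P(A|B) = 0.162658/0.297856 = 0.5461

P(A|B) = 0.5461


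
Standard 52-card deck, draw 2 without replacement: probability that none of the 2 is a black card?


P(no black cards) = (26/52) × (25/51)
= 0.2451

P = 0.2451


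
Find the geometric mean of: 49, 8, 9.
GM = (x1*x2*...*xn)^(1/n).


Product = 49 × 8 × 9 = 3528
GM = 3528^(1/3) = 15.2233

GM = 15.2233


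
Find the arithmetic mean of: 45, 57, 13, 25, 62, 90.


Sum = 45 + 57 + 13 + 25 + 62 + 90 = 292
n = 6
Mean = 292/6 = 48.6667

Mean = 48.6667


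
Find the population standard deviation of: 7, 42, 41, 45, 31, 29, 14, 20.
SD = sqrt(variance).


Mean = 28.6250
Variance = 170.2344
SD = sqrt(170.2344) = 13.0474

SD = 13.0474


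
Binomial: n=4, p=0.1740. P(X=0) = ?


C(4,0) = 1
p^0 = 1.000000
(1-p)^4 = 0.465501
P = 1 * 1.000000 * 0.465501 = 0.4655

P(X=0) = 0.4655


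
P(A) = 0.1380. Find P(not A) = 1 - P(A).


P(not A) = 1 - 0.1380 = 0.8620

P(not A) = 0.8620


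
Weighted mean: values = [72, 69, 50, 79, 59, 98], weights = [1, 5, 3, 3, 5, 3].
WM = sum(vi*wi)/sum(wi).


Numerator = 72*1 + 69*5 + 50*3 + 79*3 + 59*5 + 98*3 = 1393
Denominator = 1 + 5 + 3 + 3 + 5 + 3 = 20
WM = 1393/20 = 69.6500

WM = 69.6500


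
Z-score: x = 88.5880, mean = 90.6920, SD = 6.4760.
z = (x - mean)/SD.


z = (88.5880 - 90.6920)/6.4760
= -2.1040/6.4760
= -0.3249

z = -0.3249


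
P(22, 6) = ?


P(22,6) = 22!/16!
= 1124000727777607680000/20922789888000
= 53721360

P(22,6) = 53721360


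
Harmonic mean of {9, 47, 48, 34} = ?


Sum of reciprocals = 1/9 + 1/47 + 1/48 + 1/34 = 0.182633
HM = 4/0.182633 = 21.9019

HM = 21.9019


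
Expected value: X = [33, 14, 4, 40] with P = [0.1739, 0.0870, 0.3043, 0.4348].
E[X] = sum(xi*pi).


E[X] = 33*0.1739 + 14*0.0870 + 4*0.3043 + 40*0.4348
= 5.7387 + 1.2180 + 1.2172 + 17.3920
= 25.5659

E[X] = 25.5659


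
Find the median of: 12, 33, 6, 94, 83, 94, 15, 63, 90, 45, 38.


Sorted: 6, 12, 15, 33, 38, 45, 63, 83, 90, 94, 94
n = 11 (odd)
Middle value = 45

Median = 45


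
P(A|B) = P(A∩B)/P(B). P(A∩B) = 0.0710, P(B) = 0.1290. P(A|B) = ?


P(A|B) = 0.0710/0.1290 = 0.5504

P(A|B) = 0.5504


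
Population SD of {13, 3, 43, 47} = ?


Mean = 26.5000
Variance = 356.7500
SD = sqrt(356.7500) = 18.8878

SD = 18.8878


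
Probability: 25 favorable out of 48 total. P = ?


P = 25/48 = 0.5208

P = 0.5208


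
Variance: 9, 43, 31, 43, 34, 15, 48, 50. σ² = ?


Mean = 34.1250
Squared deviations: 631.2656, 78.7656, 9.7656, 78.7656, 0.0156, 365.7656, 192.5156, 252.0156
Sum = 1608.8750
Variance = 1608.8750/8 = 201.1094

Variance = 201.1094


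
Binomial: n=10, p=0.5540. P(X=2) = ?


C(10,2) = 45
p^2 = 0.306916
(1-p)^8 = 0.001566
P = 45 * 0.306916 * 0.001566 = 0.0216

P(X=2) = 0.0216


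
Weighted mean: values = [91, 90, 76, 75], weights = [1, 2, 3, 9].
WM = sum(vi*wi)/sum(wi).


Numerator = 91*1 + 90*2 + 76*3 + 75*9 = 1174
Denominator = 1 + 2 + 3 + 9 = 15
WM = 1174/15 = 78.2667

WM = 78.2667


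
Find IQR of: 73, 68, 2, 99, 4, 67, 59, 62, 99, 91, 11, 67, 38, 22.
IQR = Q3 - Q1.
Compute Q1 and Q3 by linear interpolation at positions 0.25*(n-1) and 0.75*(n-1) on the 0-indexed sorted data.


Sorted: 2, 4, 11, 22, 38, 59, 62, 67, 67, 68, 73, 91, 99, 99
Q1 (25th %ile) = 26.0000
Q3 (75th %ile) = 71.7500
IQR = 71.7500 - 26.0000 = 45.7500

IQR = 45.7500


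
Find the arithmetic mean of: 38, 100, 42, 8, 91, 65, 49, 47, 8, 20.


Sum = 38 + 100 + 42 + 8 + 91 + 65 + 49 + 47 + 8 + 20 = 468
n = 10
Mean = 468/10 = 46.8000

Mean = 46.8000


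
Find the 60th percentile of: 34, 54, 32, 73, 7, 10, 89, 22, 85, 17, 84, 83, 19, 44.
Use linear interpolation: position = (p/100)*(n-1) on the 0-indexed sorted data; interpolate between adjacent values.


Sorted: 7, 10, 17, 19, 22, 32, 34, 44, 54, 73, 83, 84, 85, 89
n = 14
Index = 60/100 * 13 = 7.8000
Lower = data[7] = 44, Upper = data[8] = 54
P60 = 44 + 0.8000*(10) = 52.0000

P60 = 52.0000


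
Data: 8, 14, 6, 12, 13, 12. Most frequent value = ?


Frequencies: 6:1, 8:1, 12:2, 13:1, 14:1
Max frequency = 2
Mode = 12

Mode = 12


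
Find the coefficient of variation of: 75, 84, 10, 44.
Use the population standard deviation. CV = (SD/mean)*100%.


Mean = 53.2500
SD = 29.0463
CV = (29.0463/53.2500)*100 = 54.5470%

CV = 54.5470%


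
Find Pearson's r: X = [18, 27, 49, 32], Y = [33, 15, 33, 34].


Mean X = 31.5000, Mean Y = 28.7500
SD X = 11.280514, SD Y = 7.949057
Cov = 20.375000
r = 20.375000/(11.280514*7.949057) = 0.2272

r = 0.2272


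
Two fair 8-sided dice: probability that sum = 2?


Total outcomes = 8×8 = 64
Favorable (sum = 2): 1
P = 1/64 = 0.0156

P = 0.0156


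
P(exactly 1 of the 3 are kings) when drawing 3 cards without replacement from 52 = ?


Hypergeometric: P(X=1) = C(4,1)·C(48,2) / C(52,3)
= 4 × 1128 / 22100
= 4512/22100 = 0.2042

P = 0.2042


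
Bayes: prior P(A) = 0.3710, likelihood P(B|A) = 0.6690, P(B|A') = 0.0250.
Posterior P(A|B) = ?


P(B) = P(B|A)*P(A) + P(B|A')*P(A')
= 0.6690*0.3710 + 0.0250*0.6290
= 0.248199 + 0.015725 = 0.263924
P(A|B) = 0.248199/0.263924 = 0.9404

P(A|B) = 0.9404


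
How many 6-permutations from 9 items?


P(9,6) = 9!/3!
= 362880/6
= 60480

P(9,6) = 60480


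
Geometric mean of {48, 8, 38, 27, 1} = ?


Product = 48 × 8 × 38 × 27 × 1 = 393984
GM = 393984^(1/5) = 13.1551

GM = 13.1551


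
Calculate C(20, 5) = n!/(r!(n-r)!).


C(20,5) = 20!/(5! × 15!)
= 2432902008176640000/(120 × 1307674368000)
= 15504

C(20,5) = 15504


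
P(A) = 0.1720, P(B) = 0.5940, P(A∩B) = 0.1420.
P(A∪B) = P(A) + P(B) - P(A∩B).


P(A∪B) = 0.1720 + 0.5940 - 0.1420
= 0.7660 - 0.1420
= 0.6240

P(A∪B) = 0.6240


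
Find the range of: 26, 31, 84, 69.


Max = 84, Min = 26
Range = 84 - 26 = 58

Range = 58


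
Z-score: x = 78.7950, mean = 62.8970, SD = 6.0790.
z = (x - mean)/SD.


z = (78.7950 - 62.8970)/6.0790
= 15.8980/6.0790
= 2.6152

z = 2.6152


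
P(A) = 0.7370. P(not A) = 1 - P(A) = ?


P(not A) = 1 - 0.7370 = 0.2630

P(not A) = 0.2630


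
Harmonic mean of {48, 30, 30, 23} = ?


Sum of reciprocals = 1/48 + 1/30 + 1/30 + 1/23 = 0.130978
HM = 4/0.130978 = 30.5394

HM = 30.5394


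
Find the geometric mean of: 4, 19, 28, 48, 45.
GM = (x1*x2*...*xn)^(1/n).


Product = 4 × 19 × 28 × 48 × 45 = 4596480
GM = 4596480^(1/5) = 21.5023

GM = 21.5023


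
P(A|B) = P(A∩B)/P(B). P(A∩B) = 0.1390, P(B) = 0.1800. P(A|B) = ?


P(A|B) = 0.1390/0.1800 = 0.7722

P(A|B) = 0.7722


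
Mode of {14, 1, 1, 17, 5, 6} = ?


Frequencies: 1:2, 5:1, 6:1, 14:1, 17:1
Max frequency = 2
Mode = 1

Mode = 1


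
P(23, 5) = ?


P(23,5) = 23!/18!
= 25852016738884976640000/6402373705728000
= 4037880

P(23,5) = 4037880


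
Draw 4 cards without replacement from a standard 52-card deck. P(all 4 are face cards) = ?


P(all face cards) = (12/52) × (11/51) × (10/50) × (9/49)
= 0.0018

P = 0.0018


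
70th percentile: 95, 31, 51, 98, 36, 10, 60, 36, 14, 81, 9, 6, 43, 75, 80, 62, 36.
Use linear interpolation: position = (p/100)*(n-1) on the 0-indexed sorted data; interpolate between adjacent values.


Sorted: 6, 9, 10, 14, 31, 36, 36, 36, 43, 51, 60, 62, 75, 80, 81, 95, 98
n = 17
Index = 70/100 * 16 = 11.2000
Lower = data[11] = 62, Upper = data[12] = 75
P70 = 62 + 0.2000*(13) = 64.6000

P70 = 64.6000


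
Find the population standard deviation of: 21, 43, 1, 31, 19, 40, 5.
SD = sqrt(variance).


Mean = 22.8571
Variance = 225.8367
SD = sqrt(225.8367) = 15.0279

SD = 15.0279


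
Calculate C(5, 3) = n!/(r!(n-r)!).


C(5,3) = 5!/(3! × 2!)
= 120/(6 × 2)
= 10

C(5,3) = 10


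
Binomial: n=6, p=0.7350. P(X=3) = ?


C(6,3) = 20
p^3 = 0.397065
(1-p)^3 = 0.018610
P = 20 * 0.397065 * 0.018610 = 0.1478

P(X=3) = 0.1478


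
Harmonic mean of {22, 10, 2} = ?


Sum of reciprocals = 1/22 + 1/10 + 1/2 = 0.645455
HM = 3/0.645455 = 4.6479

HM = 4.6479


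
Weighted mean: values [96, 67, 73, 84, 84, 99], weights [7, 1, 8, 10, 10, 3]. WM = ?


Numerator = 96*7 + 67*1 + 73*8 + 84*10 + 84*10 + 99*3 = 3300
Denominator = 7 + 1 + 8 + 10 + 10 + 3 = 39
WM = 3300/39 = 84.6154

WM = 84.6154
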